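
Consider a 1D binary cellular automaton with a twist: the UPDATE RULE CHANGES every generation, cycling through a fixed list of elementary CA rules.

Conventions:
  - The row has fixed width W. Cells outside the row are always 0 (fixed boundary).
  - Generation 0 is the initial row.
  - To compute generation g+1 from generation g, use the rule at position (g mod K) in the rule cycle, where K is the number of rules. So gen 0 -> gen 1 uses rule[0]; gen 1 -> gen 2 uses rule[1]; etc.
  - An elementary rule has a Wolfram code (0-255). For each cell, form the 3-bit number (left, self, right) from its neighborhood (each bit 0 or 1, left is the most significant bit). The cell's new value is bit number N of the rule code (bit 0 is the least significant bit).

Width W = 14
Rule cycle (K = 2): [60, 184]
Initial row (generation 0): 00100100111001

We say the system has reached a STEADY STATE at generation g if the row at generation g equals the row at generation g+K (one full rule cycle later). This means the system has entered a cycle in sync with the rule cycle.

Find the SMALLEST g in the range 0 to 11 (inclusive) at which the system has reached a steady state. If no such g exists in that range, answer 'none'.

Answer: none

Derivation:
Gen 0: 00100100111001
Gen 1 (rule 60): 00110110100101
Gen 2 (rule 184): 00101101010010
Gen 3 (rule 60): 00111011111011
Gen 4 (rule 184): 00110111110110
Gen 5 (rule 60): 00101100001101
Gen 6 (rule 184): 00011010001010
Gen 7 (rule 60): 00010111001111
Gen 8 (rule 184): 00001110101110
Gen 9 (rule 60): 00001001111001
Gen 10 (rule 184): 00000101110100
Gen 11 (rule 60): 00000111001110
Gen 12 (rule 184): 00000110101101
Gen 13 (rule 60): 00000101111011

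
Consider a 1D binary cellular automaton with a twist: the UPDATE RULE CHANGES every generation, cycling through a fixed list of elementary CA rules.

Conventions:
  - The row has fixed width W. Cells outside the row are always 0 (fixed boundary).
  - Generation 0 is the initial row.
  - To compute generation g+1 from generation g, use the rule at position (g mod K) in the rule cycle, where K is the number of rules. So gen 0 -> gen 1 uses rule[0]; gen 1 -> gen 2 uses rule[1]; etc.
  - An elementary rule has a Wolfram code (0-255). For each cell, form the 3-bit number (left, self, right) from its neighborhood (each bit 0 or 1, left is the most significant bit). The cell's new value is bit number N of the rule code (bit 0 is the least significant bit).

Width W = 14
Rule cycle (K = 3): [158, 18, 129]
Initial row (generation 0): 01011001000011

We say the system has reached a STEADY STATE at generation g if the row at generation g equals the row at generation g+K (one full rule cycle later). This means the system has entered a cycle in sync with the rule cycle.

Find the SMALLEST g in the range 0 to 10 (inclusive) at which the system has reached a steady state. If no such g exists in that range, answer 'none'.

Answer: 8

Derivation:
Gen 0: 01011001000011
Gen 1 (rule 158): 11010111100110
Gen 2 (rule 18): 00000000011001
Gen 3 (rule 129): 11111111000000
Gen 4 (rule 158): 11111110100000
Gen 5 (rule 18): 00000000010000
Gen 6 (rule 129): 11111111000111
Gen 7 (rule 158): 11111110101110
Gen 8 (rule 18): 00000000000001
Gen 9 (rule 129): 11111111111100
Gen 10 (rule 158): 11111111111010
Gen 11 (rule 18): 00000000000001
Gen 12 (rule 129): 11111111111100
Gen 13 (rule 158): 11111111111010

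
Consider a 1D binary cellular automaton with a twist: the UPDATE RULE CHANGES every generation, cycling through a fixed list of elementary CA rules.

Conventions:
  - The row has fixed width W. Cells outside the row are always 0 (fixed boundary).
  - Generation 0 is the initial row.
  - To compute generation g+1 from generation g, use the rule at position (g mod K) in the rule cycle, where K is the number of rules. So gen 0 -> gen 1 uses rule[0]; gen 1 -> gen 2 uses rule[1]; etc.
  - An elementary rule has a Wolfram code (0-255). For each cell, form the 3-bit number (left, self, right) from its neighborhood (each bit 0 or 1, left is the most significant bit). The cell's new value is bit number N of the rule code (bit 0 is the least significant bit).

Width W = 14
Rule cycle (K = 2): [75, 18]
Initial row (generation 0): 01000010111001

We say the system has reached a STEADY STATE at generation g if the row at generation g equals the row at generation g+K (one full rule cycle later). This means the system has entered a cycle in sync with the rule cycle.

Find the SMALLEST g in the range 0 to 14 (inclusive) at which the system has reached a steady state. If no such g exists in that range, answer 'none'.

Answer: 4

Derivation:
Gen 0: 01000010111001
Gen 1 (rule 75): 10011100101010
Gen 2 (rule 18): 01100011000001
Gen 3 (rule 75): 11101111011110
Gen 4 (rule 18): 00000000000001
Gen 5 (rule 75): 11111111111110
Gen 6 (rule 18): 00000000000001
Gen 7 (rule 75): 11111111111110
Gen 8 (rule 18): 00000000000001
Gen 9 (rule 75): 11111111111110
Gen 10 (rule 18): 00000000000001
Gen 11 (rule 75): 11111111111110
Gen 12 (rule 18): 00000000000001
Gen 13 (rule 75): 11111111111110
Gen 14 (rule 18): 00000000000001
Gen 15 (rule 75): 11111111111110
Gen 16 (rule 18): 00000000000001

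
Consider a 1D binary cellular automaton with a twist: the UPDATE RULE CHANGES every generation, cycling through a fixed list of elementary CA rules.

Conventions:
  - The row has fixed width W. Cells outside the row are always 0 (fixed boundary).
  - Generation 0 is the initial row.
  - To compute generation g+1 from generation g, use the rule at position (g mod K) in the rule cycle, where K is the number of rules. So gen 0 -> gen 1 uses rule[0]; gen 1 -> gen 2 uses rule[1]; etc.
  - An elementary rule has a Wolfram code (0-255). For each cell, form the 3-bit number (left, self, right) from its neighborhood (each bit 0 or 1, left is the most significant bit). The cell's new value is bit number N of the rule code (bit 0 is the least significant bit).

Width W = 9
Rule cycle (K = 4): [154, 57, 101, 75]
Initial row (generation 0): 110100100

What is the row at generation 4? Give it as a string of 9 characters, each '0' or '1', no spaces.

Gen 0: 110100100
Gen 1 (rule 154): 100011010
Gen 2 (rule 57): 011010101
Gen 3 (rule 101): 001111111
Gen 4 (rule 75): 111000001

Answer: 111000001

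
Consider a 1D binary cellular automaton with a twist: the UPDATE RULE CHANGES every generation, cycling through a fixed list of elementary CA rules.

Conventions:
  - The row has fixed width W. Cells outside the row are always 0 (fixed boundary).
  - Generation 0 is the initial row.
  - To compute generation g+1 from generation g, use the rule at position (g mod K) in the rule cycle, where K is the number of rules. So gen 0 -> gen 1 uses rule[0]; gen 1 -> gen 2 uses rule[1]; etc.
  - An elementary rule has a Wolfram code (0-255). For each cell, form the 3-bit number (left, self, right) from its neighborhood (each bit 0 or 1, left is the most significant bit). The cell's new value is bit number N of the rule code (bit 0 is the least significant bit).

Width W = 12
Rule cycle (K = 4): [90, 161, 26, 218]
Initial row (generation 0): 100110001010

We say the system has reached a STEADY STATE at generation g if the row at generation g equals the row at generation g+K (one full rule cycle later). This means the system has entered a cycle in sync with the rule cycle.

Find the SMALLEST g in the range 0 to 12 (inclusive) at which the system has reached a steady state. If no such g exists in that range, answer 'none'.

Answer: none

Derivation:
Gen 0: 100110001010
Gen 1 (rule 90): 011111010001
Gen 2 (rule 161): 001110100100
Gen 3 (rule 26): 011000011010
Gen 4 (rule 218): 111100111001
Gen 5 (rule 90): 100111101110
Gen 6 (rule 161): 000011010100
Gen 7 (rule 26): 000110000010
Gen 8 (rule 218): 001111000101
Gen 9 (rule 90): 011001101000
Gen 10 (rule 161): 000000010011
Gen 11 (rule 26): 000000101110
Gen 12 (rule 218): 000001001111
Gen 13 (rule 90): 000010111001
Gen 14 (rule 161): 111001010000
Gen 15 (rule 26): 100110001000
Gen 16 (rule 218): 011111010100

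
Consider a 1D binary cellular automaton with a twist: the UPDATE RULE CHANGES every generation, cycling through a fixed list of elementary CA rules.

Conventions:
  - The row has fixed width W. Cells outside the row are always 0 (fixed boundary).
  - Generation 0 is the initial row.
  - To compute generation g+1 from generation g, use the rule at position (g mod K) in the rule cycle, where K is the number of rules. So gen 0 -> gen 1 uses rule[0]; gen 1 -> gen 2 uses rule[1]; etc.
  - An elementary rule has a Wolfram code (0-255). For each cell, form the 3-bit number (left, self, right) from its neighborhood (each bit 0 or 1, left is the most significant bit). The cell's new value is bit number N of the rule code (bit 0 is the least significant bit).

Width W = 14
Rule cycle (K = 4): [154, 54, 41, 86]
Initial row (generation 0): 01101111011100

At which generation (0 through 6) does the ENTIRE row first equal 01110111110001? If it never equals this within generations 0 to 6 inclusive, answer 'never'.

Answer: never

Derivation:
Gen 0: 01101111011100
Gen 1 (rule 154): 11001110011010
Gen 2 (rule 54): 00110001100111
Gen 3 (rule 41): 10100101000100
Gen 4 (rule 86): 10111101101110
Gen 5 (rule 154): 00111001001101
Gen 6 (rule 54): 01000111110011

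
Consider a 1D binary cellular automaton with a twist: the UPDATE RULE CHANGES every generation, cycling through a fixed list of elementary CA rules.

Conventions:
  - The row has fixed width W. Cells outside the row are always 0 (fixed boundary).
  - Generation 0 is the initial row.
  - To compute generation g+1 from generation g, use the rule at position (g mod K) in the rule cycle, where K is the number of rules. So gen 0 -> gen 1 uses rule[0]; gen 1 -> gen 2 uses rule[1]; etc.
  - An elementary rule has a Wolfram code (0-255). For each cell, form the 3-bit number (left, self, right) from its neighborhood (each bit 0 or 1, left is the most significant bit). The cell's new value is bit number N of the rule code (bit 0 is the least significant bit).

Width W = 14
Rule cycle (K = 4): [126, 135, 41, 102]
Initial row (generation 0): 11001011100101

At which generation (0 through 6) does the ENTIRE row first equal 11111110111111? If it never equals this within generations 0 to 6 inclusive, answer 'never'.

Gen 0: 11001011100101
Gen 1 (rule 126): 11111110111111
Gen 2 (rule 135): 01111100011110
Gen 3 (rule 41): 01000001010000
Gen 4 (rule 102): 11000011110000
Gen 5 (rule 126): 11100110011000
Gen 6 (rule 135): 01001000100011

Answer: 1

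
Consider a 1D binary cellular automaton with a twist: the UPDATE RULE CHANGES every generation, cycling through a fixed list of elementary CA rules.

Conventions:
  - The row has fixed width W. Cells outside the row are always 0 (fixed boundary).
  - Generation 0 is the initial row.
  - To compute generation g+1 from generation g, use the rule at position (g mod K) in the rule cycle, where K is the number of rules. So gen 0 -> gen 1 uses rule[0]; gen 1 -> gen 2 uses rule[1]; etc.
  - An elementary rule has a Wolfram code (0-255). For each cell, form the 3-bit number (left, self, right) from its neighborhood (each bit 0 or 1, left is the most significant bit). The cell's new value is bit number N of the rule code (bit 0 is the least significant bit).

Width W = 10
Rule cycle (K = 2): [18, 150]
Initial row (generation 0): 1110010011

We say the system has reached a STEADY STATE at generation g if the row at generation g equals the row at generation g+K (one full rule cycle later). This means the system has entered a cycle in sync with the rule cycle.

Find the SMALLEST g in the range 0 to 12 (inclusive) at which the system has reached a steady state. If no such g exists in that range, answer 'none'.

Answer: 5

Derivation:
Gen 0: 1110010011
Gen 1 (rule 18): 0001101100
Gen 2 (rule 150): 0010000010
Gen 3 (rule 18): 0101000101
Gen 4 (rule 150): 1101101101
Gen 5 (rule 18): 0000000000
Gen 6 (rule 150): 0000000000
Gen 7 (rule 18): 0000000000
Gen 8 (rule 150): 0000000000
Gen 9 (rule 18): 0000000000
Gen 10 (rule 150): 0000000000
Gen 11 (rule 18): 0000000000
Gen 12 (rule 150): 0000000000
Gen 13 (rule 18): 0000000000
Gen 14 (rule 150): 0000000000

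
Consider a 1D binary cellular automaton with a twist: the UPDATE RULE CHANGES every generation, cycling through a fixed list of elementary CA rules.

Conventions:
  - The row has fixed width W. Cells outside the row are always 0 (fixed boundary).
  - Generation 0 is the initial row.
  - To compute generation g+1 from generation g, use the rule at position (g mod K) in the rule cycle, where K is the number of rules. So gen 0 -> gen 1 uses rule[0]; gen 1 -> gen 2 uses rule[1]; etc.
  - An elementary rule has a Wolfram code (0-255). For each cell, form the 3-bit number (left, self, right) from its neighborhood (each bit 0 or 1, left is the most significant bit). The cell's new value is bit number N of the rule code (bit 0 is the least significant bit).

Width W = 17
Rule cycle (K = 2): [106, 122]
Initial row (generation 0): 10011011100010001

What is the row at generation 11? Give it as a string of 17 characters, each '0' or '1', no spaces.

Gen 0: 10011011100010001
Gen 1 (rule 106): 00111110100100010
Gen 2 (rule 122): 01100011011010101
Gen 3 (rule 106): 11100111111101010
Gen 4 (rule 122): 10111100000110101
Gen 5 (rule 106): 01100100001111010
Gen 6 (rule 122): 11111010011001101
Gen 7 (rule 106): 10001100111011110
Gen 8 (rule 122): 01011111101110011
Gen 9 (rule 106): 10110000111010111
Gen 10 (rule 122): 01111001101101101
Gen 11 (rule 106): 11001011111111110

Answer: 11001011111111110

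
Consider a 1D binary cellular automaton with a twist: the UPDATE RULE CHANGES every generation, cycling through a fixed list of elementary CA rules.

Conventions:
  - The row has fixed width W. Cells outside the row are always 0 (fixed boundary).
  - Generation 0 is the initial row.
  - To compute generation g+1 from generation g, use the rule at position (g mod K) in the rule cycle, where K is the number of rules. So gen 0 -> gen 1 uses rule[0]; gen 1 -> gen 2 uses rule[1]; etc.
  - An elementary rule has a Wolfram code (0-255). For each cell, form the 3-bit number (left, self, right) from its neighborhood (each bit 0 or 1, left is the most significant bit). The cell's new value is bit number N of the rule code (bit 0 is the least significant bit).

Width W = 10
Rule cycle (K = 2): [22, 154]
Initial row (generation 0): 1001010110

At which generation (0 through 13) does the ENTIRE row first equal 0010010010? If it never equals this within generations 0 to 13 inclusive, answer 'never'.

Answer: 4

Derivation:
Gen 0: 1001010110
Gen 1 (rule 22): 1111010001
Gen 2 (rule 154): 1110001010
Gen 3 (rule 22): 0001011011
Gen 4 (rule 154): 0010010010
Gen 5 (rule 22): 0111111111
Gen 6 (rule 154): 1111111110
Gen 7 (rule 22): 0000000001
Gen 8 (rule 154): 0000000010
Gen 9 (rule 22): 0000000111
Gen 10 (rule 154): 0000001110
Gen 11 (rule 22): 0000010001
Gen 12 (rule 154): 0000101010
Gen 13 (rule 22): 0001101011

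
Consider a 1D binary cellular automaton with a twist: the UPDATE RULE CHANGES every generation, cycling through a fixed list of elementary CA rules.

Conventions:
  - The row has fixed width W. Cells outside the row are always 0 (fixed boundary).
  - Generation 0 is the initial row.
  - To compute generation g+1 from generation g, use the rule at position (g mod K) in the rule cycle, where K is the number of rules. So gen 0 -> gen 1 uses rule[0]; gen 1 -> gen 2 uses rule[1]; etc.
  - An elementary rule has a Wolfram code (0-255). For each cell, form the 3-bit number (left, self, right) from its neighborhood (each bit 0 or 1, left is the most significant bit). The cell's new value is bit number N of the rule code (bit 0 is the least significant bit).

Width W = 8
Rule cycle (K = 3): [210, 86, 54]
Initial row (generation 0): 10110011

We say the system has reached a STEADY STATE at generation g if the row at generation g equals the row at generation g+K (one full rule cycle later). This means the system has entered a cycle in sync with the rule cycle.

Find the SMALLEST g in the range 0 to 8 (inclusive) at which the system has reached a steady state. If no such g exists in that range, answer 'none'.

Answer: 6

Derivation:
Gen 0: 10110011
Gen 1 (rule 210): 00011101
Gen 2 (rule 86): 00100101
Gen 3 (rule 54): 01111111
Gen 4 (rule 210): 10111111
Gen 5 (rule 86): 10000001
Gen 6 (rule 54): 11000011
Gen 7 (rule 210): 01100101
Gen 8 (rule 86): 10111101
Gen 9 (rule 54): 11000011
Gen 10 (rule 210): 01100101
Gen 11 (rule 86): 10111101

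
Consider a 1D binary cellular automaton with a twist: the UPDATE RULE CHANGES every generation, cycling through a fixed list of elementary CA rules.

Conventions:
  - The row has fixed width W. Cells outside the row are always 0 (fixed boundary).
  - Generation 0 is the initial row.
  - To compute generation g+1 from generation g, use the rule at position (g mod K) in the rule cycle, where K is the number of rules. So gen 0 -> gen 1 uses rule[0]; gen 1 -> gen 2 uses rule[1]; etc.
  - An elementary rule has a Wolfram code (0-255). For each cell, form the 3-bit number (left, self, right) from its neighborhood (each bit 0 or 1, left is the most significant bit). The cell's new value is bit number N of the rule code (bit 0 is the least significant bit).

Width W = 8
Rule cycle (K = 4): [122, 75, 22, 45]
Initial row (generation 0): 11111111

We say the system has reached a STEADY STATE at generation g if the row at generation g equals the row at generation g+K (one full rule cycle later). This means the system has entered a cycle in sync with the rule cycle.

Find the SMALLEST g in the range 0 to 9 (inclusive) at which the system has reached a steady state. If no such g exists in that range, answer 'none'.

Answer: 3

Derivation:
Gen 0: 11111111
Gen 1 (rule 122): 10000001
Gen 2 (rule 75): 00111110
Gen 3 (rule 22): 01000001
Gen 4 (rule 45): 01011101
Gen 5 (rule 122): 10110110
Gen 6 (rule 75): 00110110
Gen 7 (rule 22): 01000001
Gen 8 (rule 45): 01011101
Gen 9 (rule 122): 10110110
Gen 10 (rule 75): 00110110
Gen 11 (rule 22): 01000001
Gen 12 (rule 45): 01011101
Gen 13 (rule 122): 10110110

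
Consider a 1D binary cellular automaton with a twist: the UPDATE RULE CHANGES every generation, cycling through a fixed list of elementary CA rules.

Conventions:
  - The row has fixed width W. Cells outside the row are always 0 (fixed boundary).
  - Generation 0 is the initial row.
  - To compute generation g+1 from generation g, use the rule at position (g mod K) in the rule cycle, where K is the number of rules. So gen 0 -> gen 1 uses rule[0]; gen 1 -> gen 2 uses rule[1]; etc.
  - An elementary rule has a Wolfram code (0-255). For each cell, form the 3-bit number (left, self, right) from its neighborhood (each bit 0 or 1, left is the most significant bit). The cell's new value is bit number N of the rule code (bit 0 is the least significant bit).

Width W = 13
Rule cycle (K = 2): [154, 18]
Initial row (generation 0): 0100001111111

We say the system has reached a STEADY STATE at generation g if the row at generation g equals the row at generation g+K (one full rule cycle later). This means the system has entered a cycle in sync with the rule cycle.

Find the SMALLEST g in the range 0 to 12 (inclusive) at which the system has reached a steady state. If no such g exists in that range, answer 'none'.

Answer: none

Derivation:
Gen 0: 0100001111111
Gen 1 (rule 154): 1010011111110
Gen 2 (rule 18): 0001100000001
Gen 3 (rule 154): 0011010000010
Gen 4 (rule 18): 0100001000101
Gen 5 (rule 154): 1010010101000
Gen 6 (rule 18): 0001100000100
Gen 7 (rule 154): 0011010001010
Gen 8 (rule 18): 0100001010001
Gen 9 (rule 154): 1010010001010
Gen 10 (rule 18): 0001101010001
Gen 11 (rule 154): 0011000001010
Gen 12 (rule 18): 0100100010001
Gen 13 (rule 154): 1011010101010
Gen 14 (rule 18): 0000000000001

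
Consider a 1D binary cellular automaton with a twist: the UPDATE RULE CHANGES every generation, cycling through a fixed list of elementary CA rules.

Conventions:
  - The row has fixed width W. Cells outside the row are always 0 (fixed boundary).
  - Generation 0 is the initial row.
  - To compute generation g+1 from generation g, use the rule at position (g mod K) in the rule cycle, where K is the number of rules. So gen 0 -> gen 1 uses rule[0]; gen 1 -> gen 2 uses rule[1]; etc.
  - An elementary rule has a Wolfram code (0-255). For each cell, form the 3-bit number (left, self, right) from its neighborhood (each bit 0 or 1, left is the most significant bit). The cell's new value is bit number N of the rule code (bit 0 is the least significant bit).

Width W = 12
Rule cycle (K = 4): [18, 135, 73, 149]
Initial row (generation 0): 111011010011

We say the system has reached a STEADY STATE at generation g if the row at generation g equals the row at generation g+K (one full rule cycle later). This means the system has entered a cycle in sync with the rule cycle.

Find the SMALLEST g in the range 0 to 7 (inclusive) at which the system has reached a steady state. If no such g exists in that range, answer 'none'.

Answer: 5

Derivation:
Gen 0: 111011010011
Gen 1 (rule 18): 000000001100
Gen 2 (rule 135): 111111110001
Gen 3 (rule 73): 100000010100
Gen 4 (rule 149): 111111010111
Gen 5 (rule 18): 000000000000
Gen 6 (rule 135): 111111111111
Gen 7 (rule 73): 100000000001
Gen 8 (rule 149): 111111111101
Gen 9 (rule 18): 000000000000
Gen 10 (rule 135): 111111111111
Gen 11 (rule 73): 100000000001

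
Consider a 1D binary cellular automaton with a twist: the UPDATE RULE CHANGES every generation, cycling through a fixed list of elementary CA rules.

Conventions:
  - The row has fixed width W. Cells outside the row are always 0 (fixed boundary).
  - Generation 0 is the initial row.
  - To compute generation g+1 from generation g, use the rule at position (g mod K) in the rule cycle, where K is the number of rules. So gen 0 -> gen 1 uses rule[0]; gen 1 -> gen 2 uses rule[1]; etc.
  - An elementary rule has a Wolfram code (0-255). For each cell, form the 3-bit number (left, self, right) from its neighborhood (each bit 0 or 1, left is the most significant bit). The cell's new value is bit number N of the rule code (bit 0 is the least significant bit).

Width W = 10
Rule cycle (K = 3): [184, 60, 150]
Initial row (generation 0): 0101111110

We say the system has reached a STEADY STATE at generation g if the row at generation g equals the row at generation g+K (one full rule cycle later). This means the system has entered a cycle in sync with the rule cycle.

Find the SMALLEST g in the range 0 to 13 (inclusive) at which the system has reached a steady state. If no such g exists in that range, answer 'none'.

Gen 0: 0101111110
Gen 1 (rule 184): 0011111101
Gen 2 (rule 60): 0010000011
Gen 3 (rule 150): 0111000100
Gen 4 (rule 184): 0110100010
Gen 5 (rule 60): 0101110011
Gen 6 (rule 150): 1100101100
Gen 7 (rule 184): 1010011010
Gen 8 (rule 60): 1111010111
Gen 9 (rule 150): 0110010010
Gen 10 (rule 184): 0101001001
Gen 11 (rule 60): 0111101101
Gen 12 (rule 150): 1011000001
Gen 13 (rule 184): 0110100000
Gen 14 (rule 60): 0101110000
Gen 15 (rule 150): 1100101000
Gen 16 (rule 184): 1010010100

Answer: none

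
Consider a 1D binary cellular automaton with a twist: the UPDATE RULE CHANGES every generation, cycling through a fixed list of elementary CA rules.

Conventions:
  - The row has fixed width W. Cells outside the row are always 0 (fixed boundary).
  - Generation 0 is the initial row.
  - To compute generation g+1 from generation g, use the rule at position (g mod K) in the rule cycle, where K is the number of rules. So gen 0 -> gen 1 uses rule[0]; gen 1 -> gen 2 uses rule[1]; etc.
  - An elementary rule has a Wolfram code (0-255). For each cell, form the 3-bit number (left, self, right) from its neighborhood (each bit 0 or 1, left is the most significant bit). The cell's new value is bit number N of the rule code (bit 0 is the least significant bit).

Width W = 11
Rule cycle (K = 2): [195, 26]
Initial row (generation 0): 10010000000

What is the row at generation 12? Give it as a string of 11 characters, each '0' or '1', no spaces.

Gen 0: 10010000000
Gen 1 (rule 195): 00100111111
Gen 2 (rule 26): 01011100000
Gen 3 (rule 195): 10001101111
Gen 4 (rule 26): 01011001000
Gen 5 (rule 195): 10001010011
Gen 6 (rule 26): 01010001110
Gen 7 (rule 195): 10000110110
Gen 8 (rule 26): 01001100101
Gen 9 (rule 195): 10010101000
Gen 10 (rule 26): 01100000100
Gen 11 (rule 195): 10101111001
Gen 12 (rule 26): 00001000110

Answer: 00001000110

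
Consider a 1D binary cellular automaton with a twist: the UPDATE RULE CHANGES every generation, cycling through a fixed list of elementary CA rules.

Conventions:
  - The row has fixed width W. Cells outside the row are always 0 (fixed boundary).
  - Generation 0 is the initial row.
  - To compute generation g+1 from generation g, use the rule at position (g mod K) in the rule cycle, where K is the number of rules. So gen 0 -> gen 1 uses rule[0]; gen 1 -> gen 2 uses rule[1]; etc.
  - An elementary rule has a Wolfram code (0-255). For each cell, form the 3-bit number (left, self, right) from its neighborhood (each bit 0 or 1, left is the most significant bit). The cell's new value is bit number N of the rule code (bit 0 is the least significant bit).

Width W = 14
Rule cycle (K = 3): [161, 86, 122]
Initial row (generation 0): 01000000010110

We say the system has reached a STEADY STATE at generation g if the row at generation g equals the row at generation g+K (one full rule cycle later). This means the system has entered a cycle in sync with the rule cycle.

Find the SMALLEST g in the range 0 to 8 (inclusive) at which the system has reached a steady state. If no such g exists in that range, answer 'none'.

Answer: none

Derivation:
Gen 0: 01000000010110
Gen 1 (rule 161): 00011111001000
Gen 2 (rule 86): 00100001111100
Gen 3 (rule 122): 01010011000110
Gen 4 (rule 161): 00100000010000
Gen 5 (rule 86): 01110000111000
Gen 6 (rule 122): 11011001101100
Gen 7 (rule 161): 00100000010001
Gen 8 (rule 86): 01110000111011
Gen 9 (rule 122): 11011001101111
Gen 10 (rule 161): 00100000010110
Gen 11 (rule 86): 01110000110011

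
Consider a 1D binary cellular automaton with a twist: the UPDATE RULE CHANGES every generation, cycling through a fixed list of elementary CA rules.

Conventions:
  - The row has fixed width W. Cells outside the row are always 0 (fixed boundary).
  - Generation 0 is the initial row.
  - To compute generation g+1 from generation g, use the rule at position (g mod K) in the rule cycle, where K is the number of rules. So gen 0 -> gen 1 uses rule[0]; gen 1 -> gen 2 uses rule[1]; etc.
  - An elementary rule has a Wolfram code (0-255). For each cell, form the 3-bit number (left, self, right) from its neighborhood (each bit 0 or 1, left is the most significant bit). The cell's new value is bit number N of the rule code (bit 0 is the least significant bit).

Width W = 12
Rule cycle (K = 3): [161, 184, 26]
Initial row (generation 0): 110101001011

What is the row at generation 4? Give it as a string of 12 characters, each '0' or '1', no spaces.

Answer: 100010000010

Derivation:
Gen 0: 110101001011
Gen 1 (rule 161): 001010000100
Gen 2 (rule 184): 000101000010
Gen 3 (rule 26): 001000100101
Gen 4 (rule 161): 100010000010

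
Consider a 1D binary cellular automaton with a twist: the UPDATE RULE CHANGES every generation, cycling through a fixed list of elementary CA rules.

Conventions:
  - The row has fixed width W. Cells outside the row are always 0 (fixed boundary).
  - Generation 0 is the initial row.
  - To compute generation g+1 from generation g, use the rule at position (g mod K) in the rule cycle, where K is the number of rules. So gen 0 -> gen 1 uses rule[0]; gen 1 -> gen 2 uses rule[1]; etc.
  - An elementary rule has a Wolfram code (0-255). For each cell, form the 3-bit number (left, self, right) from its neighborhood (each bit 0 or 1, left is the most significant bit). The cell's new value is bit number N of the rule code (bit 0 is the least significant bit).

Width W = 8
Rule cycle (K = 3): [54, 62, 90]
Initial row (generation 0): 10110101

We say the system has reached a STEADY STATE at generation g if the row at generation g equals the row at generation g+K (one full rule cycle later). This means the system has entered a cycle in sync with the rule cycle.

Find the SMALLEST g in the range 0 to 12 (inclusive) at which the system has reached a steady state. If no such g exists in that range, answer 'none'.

Answer: none

Derivation:
Gen 0: 10110101
Gen 1 (rule 54): 11001111
Gen 2 (rule 62): 10111000
Gen 3 (rule 90): 00101100
Gen 4 (rule 54): 01110010
Gen 5 (rule 62): 11001111
Gen 6 (rule 90): 11111001
Gen 7 (rule 54): 00000111
Gen 8 (rule 62): 00001100
Gen 9 (rule 90): 00011110
Gen 10 (rule 54): 00100001
Gen 11 (rule 62): 01110011
Gen 12 (rule 90): 11011111
Gen 13 (rule 54): 00100000
Gen 14 (rule 62): 01110000
Gen 15 (rule 90): 11011000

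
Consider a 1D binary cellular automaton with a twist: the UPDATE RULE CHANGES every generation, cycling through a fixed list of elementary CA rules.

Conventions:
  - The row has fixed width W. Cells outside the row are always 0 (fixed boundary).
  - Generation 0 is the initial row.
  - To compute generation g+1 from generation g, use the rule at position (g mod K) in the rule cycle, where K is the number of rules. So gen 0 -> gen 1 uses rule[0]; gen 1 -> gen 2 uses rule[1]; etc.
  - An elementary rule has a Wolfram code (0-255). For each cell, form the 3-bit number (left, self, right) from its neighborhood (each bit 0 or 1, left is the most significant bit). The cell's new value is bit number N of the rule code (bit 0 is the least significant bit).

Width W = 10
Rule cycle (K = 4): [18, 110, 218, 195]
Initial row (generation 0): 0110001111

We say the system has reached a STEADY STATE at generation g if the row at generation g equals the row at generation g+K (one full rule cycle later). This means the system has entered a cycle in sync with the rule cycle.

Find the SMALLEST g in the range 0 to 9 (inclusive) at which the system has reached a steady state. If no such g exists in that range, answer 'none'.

Answer: 5

Derivation:
Gen 0: 0110001111
Gen 1 (rule 18): 1001010000
Gen 2 (rule 110): 1011110000
Gen 3 (rule 218): 0011111000
Gen 4 (rule 195): 1101111011
Gen 5 (rule 18): 0000000000
Gen 6 (rule 110): 0000000000
Gen 7 (rule 218): 0000000000
Gen 8 (rule 195): 1111111111
Gen 9 (rule 18): 0000000000
Gen 10 (rule 110): 0000000000
Gen 11 (rule 218): 0000000000
Gen 12 (rule 195): 1111111111
Gen 13 (rule 18): 0000000000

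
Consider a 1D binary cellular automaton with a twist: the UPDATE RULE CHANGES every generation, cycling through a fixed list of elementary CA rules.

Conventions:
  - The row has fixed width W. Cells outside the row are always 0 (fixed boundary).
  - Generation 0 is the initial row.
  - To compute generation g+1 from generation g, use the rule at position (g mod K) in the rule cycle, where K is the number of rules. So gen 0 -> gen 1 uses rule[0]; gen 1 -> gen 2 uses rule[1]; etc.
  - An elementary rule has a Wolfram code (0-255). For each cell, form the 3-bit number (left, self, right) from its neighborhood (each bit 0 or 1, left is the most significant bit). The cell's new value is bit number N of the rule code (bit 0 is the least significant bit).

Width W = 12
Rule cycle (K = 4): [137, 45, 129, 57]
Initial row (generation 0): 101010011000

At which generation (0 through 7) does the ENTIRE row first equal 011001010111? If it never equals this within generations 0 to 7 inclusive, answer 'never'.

Answer: never

Derivation:
Gen 0: 101010011000
Gen 1 (rule 137): 000000010011
Gen 2 (rule 45): 111111010010
Gen 3 (rule 129): 011110000000
Gen 4 (rule 57): 010001111111
Gen 5 (rule 137): 000101111110
Gen 6 (rule 45): 110111000000
Gen 7 (rule 129): 000010011111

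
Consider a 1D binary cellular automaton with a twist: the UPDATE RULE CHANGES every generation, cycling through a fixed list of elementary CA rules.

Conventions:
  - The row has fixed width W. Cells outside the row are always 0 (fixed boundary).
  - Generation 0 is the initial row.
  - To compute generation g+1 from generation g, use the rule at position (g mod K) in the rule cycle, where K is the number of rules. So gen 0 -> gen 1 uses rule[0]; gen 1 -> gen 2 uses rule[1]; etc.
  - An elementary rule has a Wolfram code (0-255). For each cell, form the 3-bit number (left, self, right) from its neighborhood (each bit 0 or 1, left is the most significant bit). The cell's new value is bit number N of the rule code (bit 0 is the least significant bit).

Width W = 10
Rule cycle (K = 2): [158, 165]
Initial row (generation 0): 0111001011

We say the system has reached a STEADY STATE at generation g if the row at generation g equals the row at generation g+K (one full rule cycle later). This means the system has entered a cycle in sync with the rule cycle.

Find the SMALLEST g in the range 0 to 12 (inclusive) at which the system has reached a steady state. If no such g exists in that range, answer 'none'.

Gen 0: 0111001011
Gen 1 (rule 158): 1110111010
Gen 2 (rule 165): 0101010110
Gen 3 (rule 158): 1101010101
Gen 4 (rule 165): 0011111111
Gen 5 (rule 158): 0111111110
Gen 6 (rule 165): 0011111100
Gen 7 (rule 158): 0111111010
Gen 8 (rule 165): 0011110110
Gen 9 (rule 158): 0111100101
Gen 10 (rule 165): 0011000111
Gen 11 (rule 158): 0110101110
Gen 12 (rule 165): 0001110100
Gen 13 (rule 158): 0011100110
Gen 14 (rule 165): 1001000000

Answer: none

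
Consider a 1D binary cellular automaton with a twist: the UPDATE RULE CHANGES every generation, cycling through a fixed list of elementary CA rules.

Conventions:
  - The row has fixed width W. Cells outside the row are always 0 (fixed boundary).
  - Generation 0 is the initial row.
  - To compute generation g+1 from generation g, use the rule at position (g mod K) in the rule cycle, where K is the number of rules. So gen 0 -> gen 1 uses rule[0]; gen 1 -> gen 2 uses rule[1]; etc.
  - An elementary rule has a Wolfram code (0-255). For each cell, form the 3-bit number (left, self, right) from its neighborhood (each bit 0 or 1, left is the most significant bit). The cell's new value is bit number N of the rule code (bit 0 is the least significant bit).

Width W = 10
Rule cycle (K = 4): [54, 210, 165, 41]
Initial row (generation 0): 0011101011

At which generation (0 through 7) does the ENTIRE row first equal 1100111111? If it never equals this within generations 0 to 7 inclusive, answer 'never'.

Answer: never

Derivation:
Gen 0: 0011101011
Gen 1 (rule 54): 0100011100
Gen 2 (rule 210): 1010101110
Gen 3 (rule 165): 1111110100
Gen 4 (rule 41): 1000001001
Gen 5 (rule 54): 1100011111
Gen 6 (rule 210): 0110101111
Gen 7 (rule 165): 0001110110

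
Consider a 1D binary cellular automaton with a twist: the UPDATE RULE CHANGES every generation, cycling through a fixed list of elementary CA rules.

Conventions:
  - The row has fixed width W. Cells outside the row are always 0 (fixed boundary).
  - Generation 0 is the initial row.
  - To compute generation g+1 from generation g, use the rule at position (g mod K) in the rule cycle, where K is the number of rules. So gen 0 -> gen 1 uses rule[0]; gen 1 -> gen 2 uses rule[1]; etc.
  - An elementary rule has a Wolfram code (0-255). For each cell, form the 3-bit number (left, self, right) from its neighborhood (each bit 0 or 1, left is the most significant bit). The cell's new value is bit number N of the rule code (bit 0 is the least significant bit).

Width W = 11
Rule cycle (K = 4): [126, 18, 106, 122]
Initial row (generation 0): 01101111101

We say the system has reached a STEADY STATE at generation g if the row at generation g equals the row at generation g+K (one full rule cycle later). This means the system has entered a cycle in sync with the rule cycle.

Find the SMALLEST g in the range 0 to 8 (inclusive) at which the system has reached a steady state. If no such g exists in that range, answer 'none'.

Answer: none

Derivation:
Gen 0: 01101111101
Gen 1 (rule 126): 11111000111
Gen 2 (rule 18): 00000101000
Gen 3 (rule 106): 00001010000
Gen 4 (rule 122): 00010101000
Gen 5 (rule 126): 00111111100
Gen 6 (rule 18): 01000000010
Gen 7 (rule 106): 10000000100
Gen 8 (rule 122): 01000001010
Gen 9 (rule 126): 11100011111
Gen 10 (rule 18): 00010100000
Gen 11 (rule 106): 00101000000
Gen 12 (rule 122): 01010100000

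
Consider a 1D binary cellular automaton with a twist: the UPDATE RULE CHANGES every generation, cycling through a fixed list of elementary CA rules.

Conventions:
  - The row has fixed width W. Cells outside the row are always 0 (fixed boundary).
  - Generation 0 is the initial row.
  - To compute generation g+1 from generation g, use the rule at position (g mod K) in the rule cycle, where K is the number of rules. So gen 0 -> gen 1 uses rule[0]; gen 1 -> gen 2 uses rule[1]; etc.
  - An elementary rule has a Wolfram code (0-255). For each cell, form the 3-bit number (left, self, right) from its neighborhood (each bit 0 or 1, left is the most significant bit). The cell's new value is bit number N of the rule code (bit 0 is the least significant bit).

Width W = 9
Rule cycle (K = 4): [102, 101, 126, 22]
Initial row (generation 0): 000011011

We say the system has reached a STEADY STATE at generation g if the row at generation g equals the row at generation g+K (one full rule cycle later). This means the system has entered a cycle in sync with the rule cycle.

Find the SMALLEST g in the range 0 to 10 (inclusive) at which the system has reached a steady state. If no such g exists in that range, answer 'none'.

Gen 0: 000011011
Gen 1 (rule 102): 000101101
Gen 2 (rule 101): 110110111
Gen 3 (rule 126): 111111101
Gen 4 (rule 22): 000000001
Gen 5 (rule 102): 000000011
Gen 6 (rule 101): 111111001
Gen 7 (rule 126): 100001111
Gen 8 (rule 22): 110010000
Gen 9 (rule 102): 010110000
Gen 10 (rule 101): 011010111
Gen 11 (rule 126): 111111101
Gen 12 (rule 22): 000000001
Gen 13 (rule 102): 000000011
Gen 14 (rule 101): 111111001

Answer: none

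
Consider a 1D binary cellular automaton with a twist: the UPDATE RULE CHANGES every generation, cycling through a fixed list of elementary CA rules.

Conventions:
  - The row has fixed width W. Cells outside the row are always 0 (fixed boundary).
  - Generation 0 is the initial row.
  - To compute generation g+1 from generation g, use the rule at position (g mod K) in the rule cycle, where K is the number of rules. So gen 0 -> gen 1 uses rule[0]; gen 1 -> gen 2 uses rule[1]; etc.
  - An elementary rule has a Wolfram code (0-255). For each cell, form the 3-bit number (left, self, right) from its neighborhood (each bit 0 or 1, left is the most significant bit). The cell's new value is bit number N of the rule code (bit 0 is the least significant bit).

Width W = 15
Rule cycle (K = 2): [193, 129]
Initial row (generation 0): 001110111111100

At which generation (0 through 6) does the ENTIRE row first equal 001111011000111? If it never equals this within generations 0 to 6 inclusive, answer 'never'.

Gen 0: 001110111111100
Gen 1 (rule 193): 100110011111101
Gen 2 (rule 129): 000000001111000
Gen 3 (rule 193): 111111100111011
Gen 4 (rule 129): 011111000010000
Gen 5 (rule 193): 001111011000111
Gen 6 (rule 129): 100110000010010

Answer: 5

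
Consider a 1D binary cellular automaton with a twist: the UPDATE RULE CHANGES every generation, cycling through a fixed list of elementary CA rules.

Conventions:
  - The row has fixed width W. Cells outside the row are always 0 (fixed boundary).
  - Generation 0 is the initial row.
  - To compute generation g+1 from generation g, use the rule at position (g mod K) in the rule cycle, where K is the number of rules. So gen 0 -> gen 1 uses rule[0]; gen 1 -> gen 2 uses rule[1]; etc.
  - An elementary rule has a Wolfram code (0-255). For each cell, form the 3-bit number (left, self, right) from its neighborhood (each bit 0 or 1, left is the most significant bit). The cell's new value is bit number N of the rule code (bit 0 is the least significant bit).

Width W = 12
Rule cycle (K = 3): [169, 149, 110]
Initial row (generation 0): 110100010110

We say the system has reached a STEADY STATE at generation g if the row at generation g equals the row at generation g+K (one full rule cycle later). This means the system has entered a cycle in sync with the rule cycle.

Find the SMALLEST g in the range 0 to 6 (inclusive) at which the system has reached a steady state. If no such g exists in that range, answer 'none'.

Gen 0: 110100010110
Gen 1 (rule 169): 101001001100
Gen 2 (rule 149): 101101100011
Gen 3 (rule 110): 111111100111
Gen 4 (rule 169): 111111000110
Gen 5 (rule 149): 011110110001
Gen 6 (rule 110): 110011110011
Gen 7 (rule 169): 100011100010
Gen 8 (rule 149): 111001011011
Gen 9 (rule 110): 101011111111

Answer: none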